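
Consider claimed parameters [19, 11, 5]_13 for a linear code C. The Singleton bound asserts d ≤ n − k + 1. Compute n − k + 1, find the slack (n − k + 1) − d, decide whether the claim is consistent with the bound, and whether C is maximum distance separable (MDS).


Singleton RHS = n − k + 1 = 9, slack = 4, bound satisfied, not MDS.

Singleton bound: d ≤ n − k + 1.
Here n = 19, k = 11, so n − k + 1 = 9.
Given d = 5, check d ≤ 9: YES.
Slack = (n − k + 1) − d = 4.
The code is NOT MDS (slack = 4 > 0).
Description: the claimed parameters are [19, 11, 5]_13; such a code would be non-MDS.


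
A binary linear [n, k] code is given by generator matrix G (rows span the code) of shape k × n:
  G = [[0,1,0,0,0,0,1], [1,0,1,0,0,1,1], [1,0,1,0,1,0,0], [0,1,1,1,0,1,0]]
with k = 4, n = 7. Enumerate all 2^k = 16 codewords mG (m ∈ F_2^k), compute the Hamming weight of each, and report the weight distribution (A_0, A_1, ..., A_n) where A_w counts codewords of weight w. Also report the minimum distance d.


Weight distribution: A_0 = 1, A_2 = 2, A_3 = 4, A_4 = 5, A_5 = 4. Minimum distance d = 2.

Enumerate all 2^4 = 16 messages m ∈ F_2^4.
For each, compute codeword c = mG in F_2^7, then tally its weight.
  m = 0000 → c = 0000000, weight = 0.
  m = 1000 → c = 0100001, weight = 2.
  m = 0100 → c = 1010011, weight = 4.
  m = 1100 → c = 1110010, weight = 4.
  m = 0010 → c = 1010100, weight = 3.
  m = 1010 → c = 1110101, weight = 5.
  m = 0110 → c = 0000111, weight = 3.
  m = 1110 → c = 0100110, weight = 3.
  m = 0001 → c = 0111010, weight = 4.
  m = 1001 → c = 0011011, weight = 4.
  m = 0101 → c = 1101001, weight = 4.
  m = 1101 → c = 1001000, weight = 2.
  m = 0011 → c = 1101110, weight = 5.
  m = 1011 → c = 1001111, weight = 5.
  m = 0111 → c = 0111101, weight = 5.
  m = 1111 → c = 0011100, weight = 3.
Tally weights:
  weight 0: 1 codewords.
  weight 2: 2 codewords.
  weight 3: 4 codewords.
  weight 4: 5 codewords.
  weight 5: 4 codewords.
Minimum distance d = smallest w > 0 with A_w > 0 = 2.
Sanity: Σ A_w = 16 = 2^4 = 16 ✓.


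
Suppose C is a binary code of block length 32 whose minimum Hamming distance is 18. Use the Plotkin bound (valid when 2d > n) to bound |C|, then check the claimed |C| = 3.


Plotkin bound M ≤ 8; given |C| = 3 ≤ bound (satisfied).

Check applicability: 2d = 36, n = 32.
2d − n = 4 > 0, so Plotkin applies.
Compute d/(2d−n) = 18/4 ≈ 4.5000.
⌊d/(2d−n)⌋ = 4.
Plotkin bound: M ≤ 2·4 = 8.
Given |C| = 3, check: satisfied.
This |C| is below the Plotkin bound.


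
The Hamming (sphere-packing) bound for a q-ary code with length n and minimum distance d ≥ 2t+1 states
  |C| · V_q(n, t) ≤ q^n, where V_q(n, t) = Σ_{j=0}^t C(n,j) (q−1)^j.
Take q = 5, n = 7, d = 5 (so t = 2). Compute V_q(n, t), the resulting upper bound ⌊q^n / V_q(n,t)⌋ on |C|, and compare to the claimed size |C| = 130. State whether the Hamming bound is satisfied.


V_q(n, t) = 365, q^n = 78125, Hamming bound = 214, |C| = 130 ≤ bound (satisfied).

Step 1: Compute V_q(n, t) = Σ_{j=0}^2 C(n, j) (q−1)^j.
  j = 0: C(7,0)·(4)^0 = 1·1 = 1.
  j = 1: C(7,1)·(4)^1 = 7·4 = 28.
  j = 2: C(7,2)·(4)^2 = 21·16 = 336.
  V_q(n, t) = 1 + 28 + 336 = 365.
Step 2: q^n = 5^7 = 78125.
Step 3: Hamming bound ⌊q^n / V_q(n,t)⌋ = ⌊78125/365⌋ = 214.
Step 4: Compare |C| = 130 to 214: satisfied.
The claimed |C| lies below the Hamming bound.


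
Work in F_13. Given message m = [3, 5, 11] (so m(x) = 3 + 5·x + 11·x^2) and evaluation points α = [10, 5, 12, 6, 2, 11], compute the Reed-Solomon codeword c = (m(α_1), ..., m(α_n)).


c = [9, 4, 9, 0, 5, 11]

Message polynomial: m(x) = 3 + 5·x + 11·x^2 (mod 13).
For each evaluation point α_i, compute m(α_i) mod 13:
  α_1 = 10: Horner steps 11 → 11 → 9, so m(10) = 9.
  α_2 = 5: Horner steps 11 → 8 → 4, so m(5) = 4.
  α_3 = 12: Horner steps 11 → 7 → 9, so m(12) = 9.
  α_4 = 6: Horner steps 11 → 6 → 0, so m(6) = 0.
  α_5 = 2: Horner steps 11 → 1 → 5, so m(2) = 5.
  α_6 = 11: Horner steps 11 → 9 → 11, so m(11) = 11.
Codeword c = [9, 4, 9, 0, 5, 11] ∈ F_13^6.


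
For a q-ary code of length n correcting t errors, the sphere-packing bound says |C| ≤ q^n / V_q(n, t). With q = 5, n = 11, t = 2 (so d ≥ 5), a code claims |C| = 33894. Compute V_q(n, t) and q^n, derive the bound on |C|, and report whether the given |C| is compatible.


V_q(n, t) = 925, q^n = 48828125, Hamming bound = 52787, |C| = 33894 ≤ bound (satisfied).

Step 1: Compute V_q(n, t) = Σ_{j=0}^2 C(n, j) (q−1)^j.
  j = 0: C(11,0)·(4)^0 = 1·1 = 1.
  j = 1: C(11,1)·(4)^1 = 11·4 = 44.
  j = 2: C(11,2)·(4)^2 = 55·16 = 880.
  V_q(n, t) = 1 + 44 + 880 = 925.
Step 2: q^n = 5^11 = 48828125.
Step 3: Hamming bound ⌊q^n / V_q(n,t)⌋ = ⌊48828125/925⌋ = 52787.
Step 4: Compare |C| = 33894 to 52787: satisfied.
The claimed |C| lies below the Hamming bound.


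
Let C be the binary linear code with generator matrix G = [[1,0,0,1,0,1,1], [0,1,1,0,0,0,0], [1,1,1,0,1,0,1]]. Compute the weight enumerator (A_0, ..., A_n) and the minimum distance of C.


Weight distribution: A_0 = 1, A_2 = 1, A_3 = 2, A_4 = 1, A_5 = 2, A_6 = 1. Minimum distance d = 2.

Enumerate all 2^3 = 8 messages m ∈ F_2^3.
For each, compute codeword c = mG in F_2^7, then tally its weight.
  m = 000 → c = 0000000, weight = 0.
  m = 100 → c = 1001011, weight = 4.
  m = 010 → c = 0110000, weight = 2.
  m = 110 → c = 1111011, weight = 6.
  m = 001 → c = 1110101, weight = 5.
  m = 101 → c = 0111110, weight = 5.
  m = 011 → c = 1000101, weight = 3.
  m = 111 → c = 0001110, weight = 3.
Tally weights:
  weight 0: 1 codewords.
  weight 2: 1 codewords.
  weight 3: 2 codewords.
  weight 4: 1 codewords.
  weight 5: 2 codewords.
  weight 6: 1 codewords.
Minimum distance d = smallest w > 0 with A_w > 0 = 2.
Sanity: Σ A_w = 8 = 2^3 = 8 ✓.


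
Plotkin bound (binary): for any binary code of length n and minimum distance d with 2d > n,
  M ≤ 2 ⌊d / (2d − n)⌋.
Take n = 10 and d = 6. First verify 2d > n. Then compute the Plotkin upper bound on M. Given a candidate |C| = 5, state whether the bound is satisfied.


Plotkin bound M ≤ 6; given |C| = 5 ≤ bound (satisfied).

Check applicability: 2d = 12, n = 10.
2d − n = 2 > 0, so Plotkin applies.
Compute d/(2d−n) = 6/2 ≈ 3.0000.
⌊d/(2d−n)⌋ = 3.
Plotkin bound: M ≤ 2·3 = 6.
Given |C| = 5, check: satisfied.
This |C| is below the Plotkin bound.


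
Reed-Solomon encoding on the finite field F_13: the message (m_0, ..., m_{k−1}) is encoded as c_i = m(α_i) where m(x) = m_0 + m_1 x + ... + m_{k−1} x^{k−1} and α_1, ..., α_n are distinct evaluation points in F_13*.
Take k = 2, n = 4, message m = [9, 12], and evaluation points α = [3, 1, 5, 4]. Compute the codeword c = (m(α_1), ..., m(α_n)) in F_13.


c = [6, 8, 4, 5]

Message polynomial: m(x) = 9 + 12·x (mod 13).
For each evaluation point α_i, compute m(α_i) mod 13:
  α_1 = 3: Horner steps 12 → 6, so m(3) = 6.
  α_2 = 1: Horner steps 12 → 8, so m(1) = 8.
  α_3 = 5: Horner steps 12 → 4, so m(5) = 4.
  α_4 = 4: Horner steps 12 → 5, so m(4) = 5.
Codeword c = [6, 8, 4, 5] ∈ F_13^4.


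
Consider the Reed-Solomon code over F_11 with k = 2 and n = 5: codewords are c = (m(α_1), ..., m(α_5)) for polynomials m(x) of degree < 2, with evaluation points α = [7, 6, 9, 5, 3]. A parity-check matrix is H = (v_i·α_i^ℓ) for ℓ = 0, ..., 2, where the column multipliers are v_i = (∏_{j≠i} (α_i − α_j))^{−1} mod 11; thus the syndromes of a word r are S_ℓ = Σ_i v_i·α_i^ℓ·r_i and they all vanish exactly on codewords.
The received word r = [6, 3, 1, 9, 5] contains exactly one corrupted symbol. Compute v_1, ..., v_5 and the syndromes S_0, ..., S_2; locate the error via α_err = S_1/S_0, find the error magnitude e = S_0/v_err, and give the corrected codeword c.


S = (7, 2, 10), error at position 4, error magnitude e = 9, c = [6, 3, 1, 0, 5].

Step 1: column multipliers v_i = (∏_{j≠i}(α_i − α_j))^{−1} mod 11.
  i = 1 (α = 7): (7−6)(7−9)(7−5)(7−3) = 1·(−2)·2·4 = −16 ≡ 6, so v_1 = 6^{−1} = 2 (mod 11).
  i = 2 (α = 6): (6−7)(6−9)(6−5)(6−3) = (−1)·(−3)·1·3 = 9 ≡ 9, so v_2 = 9^{−1} = 5 (mod 11).
  i = 3 (α = 9): (9−7)(9−6)(9−5)(9−3) = 2·3·4·6 = 144 ≡ 1, so v_3 = 1^{−1} = 1 (mod 11).
  i = 4 (α = 5): (5−7)(5−6)(5−9)(5−3) = (−2)·(−1)·(−4)·2 = −16 ≡ 6, so v_4 = 6^{−1} = 2 (mod 11).
  i = 5 (α = 3): (3−7)(3−6)(3−9)(3−5) = (−4)·(−3)·(−6)·(−2) = 144 ≡ 1, so v_5 = 1^{−1} = 1 (mod 11).
  v = [2, 5, 1, 2, 1].
Step 2: syndromes of r = [6, 3, 1, 9, 5] (all sums mod 11).
  S_0 = Σ v_i r_i = 2·6 + 5·3 + 1·1 + 2·9 + 1·5 = 51 ≡ 7.
  S_1 = Σ v_i α_i r_i = 2·7·6 + 5·6·3 + 1·9·1 + 2·5·9 + 1·3·5 = 288 ≡ 2.
  α_i^2 mod 11 = [5, 3, 4, 3, 9].
  S_2 = Σ v_i α_i^2 r_i = 2·5·6 + 5·3·3 + 1·4·1 + 2·3·9 + 1·9·5 = 208 ≡ 10.
  S = (7, 2, 10) ≠ 0, so r is not a codeword (an error is present).
Step 3: locate the error. For a single error e at position i, S_ℓ = v_i·e·α_i^ℓ, so α_err = S_1/S_0.
  S_0^{−1} = 7^{−1} = 8 (mod 11), so α_err = 2·8 = 16 ≡ 5 = α_4. Error position i = 4.
  Consistency check: S_2/S_1 = 10·6 = 60 ≡ 5 = α_err ✓ (single-error assumption holds).
Step 4: error magnitude e = S_0/v_4 = S_0·∏_{j≠4}(α_4 − α_j) = 7·6 = 42 ≡ 9 (mod 11).
Step 5: correct position 4: c_4 = r_4 − e = 9 − 9 ≡ 0 (mod 11). Hence c = [6, 3, 1, 0, 5].
  Check: interpolating c through the α_i gives m(x) = 7 + 3·x (degree < 2) with m(α_i) = c_i for every i, so c is indeed a codeword.


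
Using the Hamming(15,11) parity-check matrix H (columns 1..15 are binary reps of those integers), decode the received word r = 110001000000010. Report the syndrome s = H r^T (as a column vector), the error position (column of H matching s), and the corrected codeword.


s = (1, 0, 1, 1)^T, error position = 11, corrected codeword c = 110001000010010

Compute s = H r^T mod 2 one row at a time:
  s_1 = 0 + 0 + 0 + 0 + 0 + 0 + 1 + 0 = 1 ≡ 1 (mod 2).
  s_2 = 0 + 0 + 1 + 0 + 0 + 0 + 1 + 0 = 2 ≡ 0 (mod 2).
  s_3 = 1 + 0 + 1 + 0 + 0 + 0 + 1 + 0 = 3 ≡ 1 (mod 2).
  s_4 = 1 + 0 + 0 + 0 + 0 + 0 + 0 + 0 = 1 ≡ 1 (mod 2).
s = (1, 0, 1, 1)^T — this equals column 11 of H (binary 1011), so error is at position 11.
Correct: flip bit 11 of r = 110001000000010 to get c = 110001000010010.


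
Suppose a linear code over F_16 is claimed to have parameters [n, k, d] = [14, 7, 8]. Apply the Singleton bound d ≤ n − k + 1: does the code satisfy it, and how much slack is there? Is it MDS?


Singleton RHS = n − k + 1 = 8, slack = 0, bound satisfied, MDS.

Singleton bound: d ≤ n − k + 1.
Here n = 14, k = 7, so n − k + 1 = 8.
Given d = 8, check d ≤ 8: YES.
Slack = (n − k + 1) − d = 0.
The code is MDS (slack = 0).
Description: the claimed parameters are [14, 7, 8]_16; such a code would be MDS (meets Singleton bound).


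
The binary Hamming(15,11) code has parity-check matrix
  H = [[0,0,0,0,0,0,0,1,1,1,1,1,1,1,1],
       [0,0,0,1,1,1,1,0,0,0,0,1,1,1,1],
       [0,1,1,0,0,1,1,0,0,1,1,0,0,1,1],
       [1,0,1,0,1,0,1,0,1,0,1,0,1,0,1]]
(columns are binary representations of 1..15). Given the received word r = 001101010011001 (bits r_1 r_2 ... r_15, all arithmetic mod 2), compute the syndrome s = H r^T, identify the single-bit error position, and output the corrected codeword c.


s = (0, 0, 0, 1)^T, error position = 1, corrected codeword c = 101101010011001

Compute s = H r^T mod 2 one row at a time:
  s_1 = 1 + 0 + 0 + 1 + 1 + 0 + 0 + 1 = 4 ≡ 0 (mod 2).
  s_2 = 1 + 0 + 1 + 0 + 1 + 0 + 0 + 1 = 4 ≡ 0 (mod 2).
  s_3 = 0 + 1 + 1 + 0 + 0 + 1 + 0 + 1 = 4 ≡ 0 (mod 2).
  s_4 = 0 + 1 + 0 + 0 + 0 + 1 + 0 + 1 = 3 ≡ 1 (mod 2).
s = (0, 0, 0, 1)^T — this equals column 1 of H (binary 0001), so error is at position 1.
Correct: flip bit 1 of r = 001101010011001 to get c = 101101010011001.


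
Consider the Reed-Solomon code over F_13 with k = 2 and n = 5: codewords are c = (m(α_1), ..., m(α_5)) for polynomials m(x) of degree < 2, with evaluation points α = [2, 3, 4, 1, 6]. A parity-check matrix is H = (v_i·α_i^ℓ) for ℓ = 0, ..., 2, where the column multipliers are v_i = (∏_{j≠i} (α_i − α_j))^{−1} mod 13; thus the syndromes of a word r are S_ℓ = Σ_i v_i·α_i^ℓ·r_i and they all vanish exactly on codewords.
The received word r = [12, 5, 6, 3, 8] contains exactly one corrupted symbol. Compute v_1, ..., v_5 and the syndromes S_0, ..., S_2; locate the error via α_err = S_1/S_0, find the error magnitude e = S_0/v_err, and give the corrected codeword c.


S = (12, 11, 9), error at position 1, error magnitude e = 8, c = [4, 5, 6, 3, 8].

Step 1: column multipliers v_i = (∏_{j≠i}(α_i − α_j))^{−1} mod 13.
  i = 1 (α = 2): (2−3)(2−4)(2−1)(2−6) = (−1)·(−2)·1·(−4) = −8 ≡ 5, so v_1 = 5^{−1} = 8 (mod 13).
  i = 2 (α = 3): (3−2)(3−4)(3−1)(3−6) = 1·(−1)·2·(−3) = 6 ≡ 6, so v_2 = 6^{−1} = 11 (mod 13).
  i = 3 (α = 4): (4−2)(4−3)(4−1)(4−6) = 2·1·3·(−2) = −12 ≡ 1, so v_3 = 1^{−1} = 1 (mod 13).
  i = 4 (α = 1): (1−2)(1−3)(1−4)(1−6) = (−1)·(−2)·(−3)·(−5) = 30 ≡ 4, so v_4 = 4^{−1} = 10 (mod 13).
  i = 5 (α = 6): (6−2)(6−3)(6−4)(6−1) = 4·3·2·5 = 120 ≡ 3, so v_5 = 3^{−1} = 9 (mod 13).
  v = [8, 11, 1, 10, 9].
Step 2: syndromes of r = [12, 5, 6, 3, 8] (all sums mod 13).
  S_0 = Σ v_i r_i = 8·12 + 11·5 + 1·6 + 10·3 + 9·8 = 259 ≡ 12.
  S_1 = Σ v_i α_i r_i = 8·2·12 + 11·3·5 + 1·4·6 + 10·1·3 + 9·6·8 = 843 ≡ 11.
  α_i^2 mod 13 = [4, 9, 3, 1, 10].
  S_2 = Σ v_i α_i^2 r_i = 8·4·12 + 11·9·5 + 1·3·6 + 10·1·3 + 9·10·8 = 1647 ≡ 9.
  S = (12, 11, 9) ≠ 0, so r is not a codeword (an error is present).
Step 3: locate the error. For a single error e at position i, S_ℓ = v_i·e·α_i^ℓ, so α_err = S_1/S_0.
  S_0^{−1} = 12^{−1} = 12 (mod 13), so α_err = 11·12 = 132 ≡ 2 = α_1. Error position i = 1.
  Consistency check: S_2/S_1 = 9·6 = 54 ≡ 2 = α_err ✓ (single-error assumption holds).
Step 4: error magnitude e = S_0/v_1 = S_0·∏_{j≠1}(α_1 − α_j) = 12·5 = 60 ≡ 8 (mod 13).
Step 5: correct position 1: c_1 = r_1 − e = 12 − 8 ≡ 4 (mod 13). Hence c = [4, 5, 6, 3, 8].
  Check: interpolating c through the α_i gives m(x) = 2 + 1·x (degree < 2) with m(α_i) = c_i for every i, so c is indeed a codeword.


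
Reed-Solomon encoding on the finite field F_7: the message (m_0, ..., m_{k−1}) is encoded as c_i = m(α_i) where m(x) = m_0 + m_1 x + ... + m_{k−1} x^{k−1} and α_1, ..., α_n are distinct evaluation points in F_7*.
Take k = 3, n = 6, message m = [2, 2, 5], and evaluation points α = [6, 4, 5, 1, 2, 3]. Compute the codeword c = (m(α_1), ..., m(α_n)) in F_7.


c = [5, 6, 4, 2, 5, 4]

Message polynomial: m(x) = 2 + 2·x + 5·x^2 (mod 7).
For each evaluation point α_i, compute m(α_i) mod 7:
  α_1 = 6: Horner steps 5 → 4 → 5, so m(6) = 5.
  α_2 = 4: Horner steps 5 → 1 → 6, so m(4) = 6.
  α_3 = 5: Horner steps 5 → 6 → 4, so m(5) = 4.
  α_4 = 1: Horner steps 5 → 0 → 2, so m(1) = 2.
  α_5 = 2: Horner steps 5 → 5 → 5, so m(2) = 5.
  α_6 = 3: Horner steps 5 → 3 → 4, so m(3) = 4.
Codeword c = [5, 6, 4, 2, 5, 4] ∈ F_7^6.


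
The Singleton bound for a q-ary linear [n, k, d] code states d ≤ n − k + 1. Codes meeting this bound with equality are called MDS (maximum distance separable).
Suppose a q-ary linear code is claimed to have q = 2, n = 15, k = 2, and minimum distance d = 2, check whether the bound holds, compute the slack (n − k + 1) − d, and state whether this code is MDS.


Singleton RHS = n − k + 1 = 14, slack = 12, bound satisfied, not MDS.

Singleton bound: d ≤ n − k + 1.
Here n = 15, k = 2, so n − k + 1 = 14.
Given d = 2, check d ≤ 14: YES.
Slack = (n − k + 1) − d = 12.
The code is NOT MDS (slack = 12 > 0).
Description: the claimed parameters are [15, 2, 2]_2; such a code would be non-MDS.


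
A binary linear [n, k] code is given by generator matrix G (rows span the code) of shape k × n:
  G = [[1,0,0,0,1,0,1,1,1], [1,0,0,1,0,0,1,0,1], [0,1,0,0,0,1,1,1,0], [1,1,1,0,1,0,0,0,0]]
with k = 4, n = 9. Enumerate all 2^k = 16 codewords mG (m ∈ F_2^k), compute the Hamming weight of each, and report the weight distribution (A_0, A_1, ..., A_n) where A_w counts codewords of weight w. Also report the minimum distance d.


Weight distribution: A_0 = 1, A_3 = 2, A_4 = 3, A_5 = 6, A_6 = 4. Minimum distance d = 3.

Enumerate all 2^4 = 16 messages m ∈ F_2^4.
For each, compute codeword c = mG in F_2^9, then tally its weight.
  m = 0000 → c = 000000000, weight = 0.
  m = 1000 → c = 100010111, weight = 5.
  m = 0100 → c = 100100101, weight = 4.
  m = 1100 → c = 000110010, weight = 3.
  m = 0010 → c = 010001110, weight = 4.
  m = 1010 → c = 110011001, weight = 5.
  m = 0110 → c = 110101011, weight = 6.
  m = 1110 → c = 010111100, weight = 5.
  m = 0001 → c = 111010000, weight = 4.
  m = 1001 → c = 011000111, weight = 5.
  m = 0101 → c = 011110101, weight = 6.
  m = 1101 → c = 111100010, weight = 5.
  m = 0011 → c = 101011110, weight = 6.
  m = 1011 → c = 001001001, weight = 3.
  m = 0111 → c = 001111011, weight = 6.
  m = 1111 → c = 101101100, weight = 5.
Tally weights:
  weight 0: 1 codewords.
  weight 3: 2 codewords.
  weight 4: 3 codewords.
  weight 5: 6 codewords.
  weight 6: 4 codewords.
Minimum distance d = smallest w > 0 with A_w > 0 = 3.
Sanity: Σ A_w = 16 = 2^4 = 16 ✓.


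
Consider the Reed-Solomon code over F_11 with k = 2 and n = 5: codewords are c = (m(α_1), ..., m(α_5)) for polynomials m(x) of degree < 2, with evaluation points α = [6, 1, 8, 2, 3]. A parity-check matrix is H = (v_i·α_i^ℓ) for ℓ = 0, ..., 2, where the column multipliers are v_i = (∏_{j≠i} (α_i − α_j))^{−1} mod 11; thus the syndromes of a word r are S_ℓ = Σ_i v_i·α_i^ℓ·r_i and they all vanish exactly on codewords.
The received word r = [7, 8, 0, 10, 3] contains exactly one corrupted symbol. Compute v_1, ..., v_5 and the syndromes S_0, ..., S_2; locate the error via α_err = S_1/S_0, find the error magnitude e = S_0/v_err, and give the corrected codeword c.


S = (3, 9, 5), error at position 5, error magnitude e = 2, c = [7, 8, 0, 10, 1].

Step 1: column multipliers v_i = (∏_{j≠i}(α_i − α_j))^{−1} mod 11.
  i = 1 (α = 6): (6−1)(6−8)(6−2)(6−3) = 5·(−2)·4·3 = −120 ≡ 1, so v_1 = 1^{−1} = 1 (mod 11).
  i = 2 (α = 1): (1−6)(1−8)(1−2)(1−3) = (−5)·(−7)·(−1)·(−2) = 70 ≡ 4, so v_2 = 4^{−1} = 3 (mod 11).
  i = 3 (α = 8): (8−6)(8−1)(8−2)(8−3) = 2·7·6·5 = 420 ≡ 2, so v_3 = 2^{−1} = 6 (mod 11).
  i = 4 (α = 2): (2−6)(2−1)(2−8)(2−3) = (−4)·1·(−6)·(−1) = −24 ≡ 9, so v_4 = 9^{−1} = 5 (mod 11).
  i = 5 (α = 3): (3−6)(3−1)(3−8)(3−2) = (−3)·2·(−5)·1 = 30 ≡ 8, so v_5 = 8^{−1} = 7 (mod 11).
  v = [1, 3, 6, 5, 7].
Step 2: syndromes of r = [7, 8, 0, 10, 3] (all sums mod 11).
  S_0 = Σ v_i r_i = 1·7 + 3·8 + 6·0 + 5·10 + 7·3 = 102 ≡ 3.
  S_1 = Σ v_i α_i r_i = 1·6·7 + 3·1·8 + 6·8·0 + 5·2·10 + 7·3·3 = 229 ≡ 9.
  α_i^2 mod 11 = [3, 1, 9, 4, 9].
  S_2 = Σ v_i α_i^2 r_i = 1·3·7 + 3·1·8 + 6·9·0 + 5·4·10 + 7·9·3 = 434 ≡ 5.
  S = (3, 9, 5) ≠ 0, so r is not a codeword (an error is present).
Step 3: locate the error. For a single error e at position i, S_ℓ = v_i·e·α_i^ℓ, so α_err = S_1/S_0.
  S_0^{−1} = 3^{−1} = 4 (mod 11), so α_err = 9·4 = 36 ≡ 3 = α_5. Error position i = 5.
  Consistency check: S_2/S_1 = 5·5 = 25 ≡ 3 = α_err ✓ (single-error assumption holds).
Step 4: error magnitude e = S_0/v_5 = S_0·∏_{j≠5}(α_5 − α_j) = 3·8 = 24 ≡ 2 (mod 11).
Step 5: correct position 5: c_5 = r_5 − e = 3 − 2 ≡ 1 (mod 11). Hence c = [7, 8, 0, 10, 1].
  Check: interpolating c through the α_i gives m(x) = 6 + 2·x (degree < 2) with m(α_i) = c_i for every i, so c is indeed a codeword.


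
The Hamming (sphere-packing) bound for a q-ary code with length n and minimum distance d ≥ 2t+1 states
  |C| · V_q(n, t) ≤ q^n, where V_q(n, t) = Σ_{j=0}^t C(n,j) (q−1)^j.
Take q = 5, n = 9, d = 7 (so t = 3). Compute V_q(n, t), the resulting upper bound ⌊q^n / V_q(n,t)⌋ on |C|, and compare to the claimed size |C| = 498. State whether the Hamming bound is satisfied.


V_q(n, t) = 5989, q^n = 1953125, Hamming bound = 326, |C| = 498 > bound (violated).

Step 1: Compute V_q(n, t) = Σ_{j=0}^3 C(n, j) (q−1)^j.
  j = 0: C(9,0)·(4)^0 = 1·1 = 1.
  j = 1: C(9,1)·(4)^1 = 9·4 = 36.
  j = 2: C(9,2)·(4)^2 = 36·16 = 576.
  j = 3: C(9,3)·(4)^3 = 84·64 = 5376.
  V_q(n, t) = 1 + 36 + 576 + 5376 = 5989.
Step 2: q^n = 5^9 = 1953125.
Step 3: Hamming bound ⌊q^n / V_q(n,t)⌋ = ⌊1953125/5989⌋ = 326.
Step 4: Compare |C| = 498 to 326: violated.
The claimed |C| lies above the Hamming bound, so no 5-ary code of length 9 with d ≥ 7 can have 498 codewords.


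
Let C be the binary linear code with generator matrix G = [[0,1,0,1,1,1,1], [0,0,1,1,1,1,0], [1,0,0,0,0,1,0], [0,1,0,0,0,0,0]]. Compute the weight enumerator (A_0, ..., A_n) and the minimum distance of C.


Weight distribution: A_0 = 1, A_1 = 1, A_2 = 2, A_3 = 2, A_4 = 5, A_5 = 5. Minimum distance d = 1.

Enumerate all 2^4 = 16 messages m ∈ F_2^4.
For each, compute codeword c = mG in F_2^7, then tally its weight.
  m = 0000 → c = 0000000, weight = 0.
  m = 1000 → c = 0101111, weight = 5.
  m = 0100 → c = 0011110, weight = 4.
  m = 1100 → c = 0110001, weight = 3.
  m = 0010 → c = 1000010, weight = 2.
  m = 1010 → c = 1101101, weight = 5.
  m = 0110 → c = 1011100, weight = 4.
  m = 1110 → c = 1110011, weight = 5.
  m = 0001 → c = 0100000, weight = 1.
  m = 1001 → c = 0001111, weight = 4.
  m = 0101 → c = 0111110, weight = 5.
  m = 1101 → c = 0010001, weight = 2.
  m = 0011 → c = 1100010, weight = 3.
  m = 1011 → c = 1001101, weight = 4.
  m = 0111 → c = 1111100, weight = 5.
  m = 1111 → c = 1010011, weight = 4.
Tally weights:
  weight 0: 1 codewords.
  weight 1: 1 codewords.
  weight 2: 2 codewords.
  weight 3: 2 codewords.
  weight 4: 5 codewords.
  weight 5: 5 codewords.
Minimum distance d = smallest w > 0 with A_w > 0 = 1.
Sanity: Σ A_w = 16 = 2^4 = 16 ✓.


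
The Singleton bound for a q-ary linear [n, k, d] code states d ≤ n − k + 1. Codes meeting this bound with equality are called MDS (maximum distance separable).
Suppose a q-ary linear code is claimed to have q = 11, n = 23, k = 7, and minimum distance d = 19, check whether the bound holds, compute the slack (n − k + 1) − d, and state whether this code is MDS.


Singleton RHS = n − k + 1 = 17, slack = -2, bound violated (no such code; not MDS).

Singleton bound: d ≤ n − k + 1.
Here n = 23, k = 7, so n − k + 1 = 17.
Given d = 19, check d ≤ 17: NO.
Slack = (n − k + 1) − d = -2.
The slack is negative: d = 19 exceeds n − k + 1 = 17 by 2, so the Singleton bound is violated and no linear [23, 7, 19]_11 code can exist. In particular it is not MDS (MDS requires d = n − k + 1 exactly).
Description: the claimed parameters are [23, 7, 19]_11; such a code would be impossible (violates the Singleton bound).


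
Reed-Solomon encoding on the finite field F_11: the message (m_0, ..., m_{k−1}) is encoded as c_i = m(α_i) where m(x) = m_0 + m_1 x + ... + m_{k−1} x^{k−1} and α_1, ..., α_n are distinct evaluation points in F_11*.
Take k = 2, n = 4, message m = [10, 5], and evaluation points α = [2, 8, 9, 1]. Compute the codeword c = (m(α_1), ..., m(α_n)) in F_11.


c = [9, 6, 0, 4]

Message polynomial: m(x) = 10 + 5·x (mod 11).
For each evaluation point α_i, compute m(α_i) mod 11:
  α_1 = 2: Horner steps 5 → 9, so m(2) = 9.
  α_2 = 8: Horner steps 5 → 6, so m(8) = 6.
  α_3 = 9: Horner steps 5 → 0, so m(9) = 0.
  α_4 = 1: Horner steps 5 → 4, so m(1) = 4.
Codeword c = [9, 6, 0, 4] ∈ F_11^4.


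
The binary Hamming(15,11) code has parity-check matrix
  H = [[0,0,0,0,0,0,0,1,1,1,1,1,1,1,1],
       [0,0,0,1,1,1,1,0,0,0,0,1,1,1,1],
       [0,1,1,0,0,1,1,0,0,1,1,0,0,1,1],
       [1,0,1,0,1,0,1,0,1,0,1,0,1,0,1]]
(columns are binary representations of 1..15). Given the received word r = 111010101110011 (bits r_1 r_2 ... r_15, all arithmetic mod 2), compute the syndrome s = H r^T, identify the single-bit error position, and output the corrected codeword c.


s = (1, 0, 1, 1)^T, error position = 11, corrected codeword c = 111010101100011

Compute s = H r^T mod 2 one row at a time:
  s_1 = 0 + 1 + 1 + 1 + 0 + 0 + 1 + 1 = 5 ≡ 1 (mod 2).
  s_2 = 0 + 1 + 0 + 1 + 0 + 0 + 1 + 1 = 4 ≡ 0 (mod 2).
  s_3 = 1 + 1 + 0 + 1 + 1 + 1 + 1 + 1 = 7 ≡ 1 (mod 2).
  s_4 = 1 + 1 + 1 + 1 + 1 + 1 + 0 + 1 = 7 ≡ 1 (mod 2).
s = (1, 0, 1, 1)^T — this equals column 11 of H (binary 1011), so error is at position 11.
Correct: flip bit 11 of r = 111010101110011 to get c = 111010101100011.


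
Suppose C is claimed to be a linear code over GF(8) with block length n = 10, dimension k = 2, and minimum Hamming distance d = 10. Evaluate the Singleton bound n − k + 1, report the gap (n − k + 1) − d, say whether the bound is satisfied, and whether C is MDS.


Singleton RHS = n − k + 1 = 9, slack = -1, bound violated (no such code; not MDS).

Singleton bound: d ≤ n − k + 1.
Here n = 10, k = 2, so n − k + 1 = 9.
Given d = 10, check d ≤ 9: NO.
Slack = (n − k + 1) − d = -1.
The slack is negative: d = 10 exceeds n − k + 1 = 9 by 1, so the Singleton bound is violated and no linear [10, 2, 10]_8 code can exist. In particular it is not MDS (MDS requires d = n − k + 1 exactly).
Description: the claimed parameters are [10, 2, 10]_8; such a code would be impossible (violates the Singleton bound).


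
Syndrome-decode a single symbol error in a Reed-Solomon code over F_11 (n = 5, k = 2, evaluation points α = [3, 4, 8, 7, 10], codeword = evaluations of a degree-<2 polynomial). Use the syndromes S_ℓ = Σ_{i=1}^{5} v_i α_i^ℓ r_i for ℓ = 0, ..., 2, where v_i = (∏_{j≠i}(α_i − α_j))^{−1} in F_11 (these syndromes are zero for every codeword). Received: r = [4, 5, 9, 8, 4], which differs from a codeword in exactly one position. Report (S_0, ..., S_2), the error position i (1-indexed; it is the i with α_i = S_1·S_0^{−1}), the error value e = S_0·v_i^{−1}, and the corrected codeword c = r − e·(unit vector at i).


S = (7, 4, 7), error at position 5, error magnitude e = 4, c = [4, 5, 9, 8, 0].

Step 1: column multipliers v_i = (∏_{j≠i}(α_i − α_j))^{−1} mod 11.
  i = 1 (α = 3): (3−4)(3−8)(3−7)(3−10) = (−1)·(−5)·(−4)·(−7) = 140 ≡ 8, so v_1 = 8^{−1} = 7 (mod 11).
  i = 2 (α = 4): (4−3)(4−8)(4−7)(4−10) = 1·(−4)·(−3)·(−6) = −72 ≡ 5, so v_2 = 5^{−1} = 9 (mod 11).
  i = 3 (α = 8): (8−3)(8−4)(8−7)(8−10) = 5·4·1·(−2) = −40 ≡ 4, so v_3 = 4^{−1} = 3 (mod 11).
  i = 4 (α = 7): (7−3)(7−4)(7−8)(7−10) = 4·3·(−1)·(−3) = 36 ≡ 3, so v_4 = 3^{−1} = 4 (mod 11).
  i = 5 (α = 10): (10−3)(10−4)(10−8)(10−7) = 7·6·2·3 = 252 ≡ 10, so v_5 = 10^{−1} = 10 (mod 11).
  v = [7, 9, 3, 4, 10].
Step 2: syndromes of r = [4, 5, 9, 8, 4] (all sums mod 11).
  S_0 = Σ v_i r_i = 7·4 + 9·5 + 3·9 + 4·8 + 10·4 = 172 ≡ 7.
  S_1 = Σ v_i α_i r_i = 7·3·4 + 9·4·5 + 3·8·9 + 4·7·8 + 10·10·4 = 1104 ≡ 4.
  α_i^2 mod 11 = [9, 5, 9, 5, 1].
  S_2 = Σ v_i α_i^2 r_i = 7·9·4 + 9·5·5 + 3·9·9 + 4·5·8 + 10·1·4 = 920 ≡ 7.
  S = (7, 4, 7) ≠ 0, so r is not a codeword (an error is present).
Step 3: locate the error. For a single error e at position i, S_ℓ = v_i·e·α_i^ℓ, so α_err = S_1/S_0.
  S_0^{−1} = 7^{−1} = 8 (mod 11), so α_err = 4·8 = 32 ≡ 10 = α_5. Error position i = 5.
  Consistency check: S_2/S_1 = 7·3 = 21 ≡ 10 = α_err ✓ (single-error assumption holds).
Step 4: error magnitude e = S_0/v_5 = S_0·∏_{j≠5}(α_5 − α_j) = 7·10 = 70 ≡ 4 (mod 11).
Step 5: correct position 5: c_5 = r_5 − e = 4 − 4 ≡ 0 (mod 11). Hence c = [4, 5, 9, 8, 0].
  Check: interpolating c through the α_i gives m(x) = 1 + 1·x (degree < 2) with m(α_i) = c_i for every i, so c is indeed a codeword.


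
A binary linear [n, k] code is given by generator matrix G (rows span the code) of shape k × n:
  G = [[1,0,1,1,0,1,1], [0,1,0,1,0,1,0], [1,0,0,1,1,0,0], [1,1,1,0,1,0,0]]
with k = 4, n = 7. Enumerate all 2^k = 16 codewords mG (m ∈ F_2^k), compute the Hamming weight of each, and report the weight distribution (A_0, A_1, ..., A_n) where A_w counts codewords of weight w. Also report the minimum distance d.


Weight distribution: A_0 = 1, A_2 = 2, A_3 = 4, A_4 = 5, A_5 = 4. Minimum distance d = 2.

Enumerate all 2^4 = 16 messages m ∈ F_2^4.
For each, compute codeword c = mG in F_2^7, then tally its weight.
  m = 0000 → c = 0000000, weight = 0.
  m = 1000 → c = 1011011, weight = 5.
  m = 0100 → c = 0101010, weight = 3.
  m = 1100 → c = 1110001, weight = 4.
  m = 0010 → c = 1001100, weight = 3.
  m = 1010 → c = 0010111, weight = 4.
  m = 0110 → c = 1100110, weight = 4.
  m = 1110 → c = 0111101, weight = 5.
  m = 0001 → c = 1110100, weight = 4.
  m = 1001 → c = 0101111, weight = 5.
  m = 0101 → c = 1011110, weight = 5.
  m = 1101 → c = 0000101, weight = 2.
  m = 0011 → c = 0111000, weight = 3.
  m = 1011 → c = 1100011, weight = 4.
  m = 0111 → c = 0010010, weight = 2.
  m = 1111 → c = 1001001, weight = 3.
Tally weights:
  weight 0: 1 codewords.
  weight 2: 2 codewords.
  weight 3: 4 codewords.
  weight 4: 5 codewords.
  weight 5: 4 codewords.
Minimum distance d = smallest w > 0 with A_w > 0 = 2.
Sanity: Σ A_w = 16 = 2^4 = 16 ✓.


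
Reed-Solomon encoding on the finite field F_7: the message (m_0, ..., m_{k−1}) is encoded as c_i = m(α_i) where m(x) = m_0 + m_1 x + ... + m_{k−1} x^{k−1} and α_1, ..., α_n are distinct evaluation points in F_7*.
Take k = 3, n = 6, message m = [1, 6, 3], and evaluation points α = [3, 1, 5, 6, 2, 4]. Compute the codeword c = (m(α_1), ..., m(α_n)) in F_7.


c = [4, 3, 1, 5, 4, 3]

Message polynomial: m(x) = 1 + 6·x + 3·x^2 (mod 7).
For each evaluation point α_i, compute m(α_i) mod 7:
  α_1 = 3: Horner steps 3 → 1 → 4, so m(3) = 4.
  α_2 = 1: Horner steps 3 → 2 → 3, so m(1) = 3.
  α_3 = 5: Horner steps 3 → 0 → 1, so m(5) = 1.
  α_4 = 6: Horner steps 3 → 3 → 5, so m(6) = 5.
  α_5 = 2: Horner steps 3 → 5 → 4, so m(2) = 4.
  α_6 = 4: Horner steps 3 → 4 → 3, so m(4) = 3.
Codeword c = [4, 3, 1, 5, 4, 3] ∈ F_7^6.


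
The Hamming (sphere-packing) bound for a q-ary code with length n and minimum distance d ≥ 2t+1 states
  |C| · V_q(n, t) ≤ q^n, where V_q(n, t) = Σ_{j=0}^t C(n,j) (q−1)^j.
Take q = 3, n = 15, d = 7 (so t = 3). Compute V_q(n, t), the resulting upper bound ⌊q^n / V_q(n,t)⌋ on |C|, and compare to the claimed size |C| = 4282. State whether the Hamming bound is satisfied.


V_q(n, t) = 4091, q^n = 14348907, Hamming bound = 3507, |C| = 4282 > bound (violated).

Step 1: Compute V_q(n, t) = Σ_{j=0}^3 C(n, j) (q−1)^j.
  j = 0: C(15,0)·(2)^0 = 1·1 = 1.
  j = 1: C(15,1)·(2)^1 = 15·2 = 30.
  j = 2: C(15,2)·(2)^2 = 105·4 = 420.
  j = 3: C(15,3)·(2)^3 = 455·8 = 3640.
  V_q(n, t) = 1 + 30 + 420 + 3640 = 4091.
Step 2: q^n = 3^15 = 14348907.
Step 3: Hamming bound ⌊q^n / V_q(n,t)⌋ = ⌊14348907/4091⌋ = 3507.
Step 4: Compare |C| = 4282 to 3507: violated.
The claimed |C| lies above the Hamming bound, so no 3-ary code of length 15 with d ≥ 7 can have 4282 codewords.


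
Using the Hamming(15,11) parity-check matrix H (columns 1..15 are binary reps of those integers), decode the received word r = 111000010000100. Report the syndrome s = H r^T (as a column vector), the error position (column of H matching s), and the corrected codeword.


s = (0, 1, 0, 1)^T, error position = 5, corrected codeword c = 111010010000100

Compute s = H r^T mod 2 one row at a time:
  s_1 = 1 + 0 + 0 + 0 + 0 + 1 + 0 + 0 = 2 ≡ 0 (mod 2).
  s_2 = 0 + 0 + 0 + 0 + 0 + 1 + 0 + 0 = 1 ≡ 1 (mod 2).
  s_3 = 1 + 1 + 0 + 0 + 0 + 0 + 0 + 0 = 2 ≡ 0 (mod 2).
  s_4 = 1 + 1 + 0 + 0 + 0 + 0 + 1 + 0 = 3 ≡ 1 (mod 2).
s = (0, 1, 0, 1)^T — this equals column 5 of H (binary 0101), so error is at position 5.
Correct: flip bit 5 of r = 111000010000100 to get c = 111010010000100.


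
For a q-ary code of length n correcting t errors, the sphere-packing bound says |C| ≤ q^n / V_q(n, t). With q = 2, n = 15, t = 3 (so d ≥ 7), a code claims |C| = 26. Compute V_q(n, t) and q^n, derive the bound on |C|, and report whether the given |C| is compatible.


V_q(n, t) = 576, q^n = 32768, Hamming bound = 56, |C| = 26 ≤ bound (satisfied).

Step 1: Compute V_q(n, t) = Σ_{j=0}^3 C(n, j) (q−1)^j.
  j = 0: C(15,0)·(1)^0 = 1·1 = 1.
  j = 1: C(15,1)·(1)^1 = 15·1 = 15.
  j = 2: C(15,2)·(1)^2 = 105·1 = 105.
  j = 3: C(15,3)·(1)^3 = 455·1 = 455.
  V_q(n, t) = 1 + 15 + 105 + 455 = 576.
Step 2: q^n = 2^15 = 32768.
Step 3: Hamming bound ⌊q^n / V_q(n,t)⌋ = ⌊32768/576⌋ = 56.
Step 4: Compare |C| = 26 to 56: satisfied.
The claimed |C| lies below the Hamming bound.


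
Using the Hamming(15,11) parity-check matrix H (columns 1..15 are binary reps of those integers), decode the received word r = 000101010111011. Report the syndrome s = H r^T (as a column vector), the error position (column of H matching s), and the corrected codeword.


s = (0, 1, 1, 0)^T, error position = 6, corrected codeword c = 000100010111011

Compute s = H r^T mod 2 one row at a time:
  s_1 = 1 + 0 + 1 + 1 + 1 + 0 + 1 + 1 = 6 ≡ 0 (mod 2).
  s_2 = 1 + 0 + 1 + 0 + 1 + 0 + 1 + 1 = 5 ≡ 1 (mod 2).
  s_3 = 0 + 0 + 1 + 0 + 1 + 1 + 1 + 1 = 5 ≡ 1 (mod 2).
  s_4 = 0 + 0 + 0 + 0 + 0 + 1 + 0 + 1 = 2 ≡ 0 (mod 2).
s = (0, 1, 1, 0)^T — this equals column 6 of H (binary 0110), so error is at position 6.
Correct: flip bit 6 of r = 000101010111011 to get c = 000100010111011.


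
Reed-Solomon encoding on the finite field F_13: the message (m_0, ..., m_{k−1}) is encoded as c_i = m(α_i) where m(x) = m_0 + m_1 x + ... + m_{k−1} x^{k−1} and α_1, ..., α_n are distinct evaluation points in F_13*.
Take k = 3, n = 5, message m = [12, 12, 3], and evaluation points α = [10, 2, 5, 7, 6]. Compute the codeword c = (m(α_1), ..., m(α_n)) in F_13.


c = [3, 9, 4, 9, 10]

Message polynomial: m(x) = 12 + 12·x + 3·x^2 (mod 13).
For each evaluation point α_i, compute m(α_i) mod 13:
  α_1 = 10: Horner steps 3 → 3 → 3, so m(10) = 3.
  α_2 = 2: Horner steps 3 → 5 → 9, so m(2) = 9.
  α_3 = 5: Horner steps 3 → 1 → 4, so m(5) = 4.
  α_4 = 7: Horner steps 3 → 7 → 9, so m(7) = 9.
  α_5 = 6: Horner steps 3 → 4 → 10, so m(6) = 10.
Codeword c = [3, 9, 4, 9, 10] ∈ F_13^5.


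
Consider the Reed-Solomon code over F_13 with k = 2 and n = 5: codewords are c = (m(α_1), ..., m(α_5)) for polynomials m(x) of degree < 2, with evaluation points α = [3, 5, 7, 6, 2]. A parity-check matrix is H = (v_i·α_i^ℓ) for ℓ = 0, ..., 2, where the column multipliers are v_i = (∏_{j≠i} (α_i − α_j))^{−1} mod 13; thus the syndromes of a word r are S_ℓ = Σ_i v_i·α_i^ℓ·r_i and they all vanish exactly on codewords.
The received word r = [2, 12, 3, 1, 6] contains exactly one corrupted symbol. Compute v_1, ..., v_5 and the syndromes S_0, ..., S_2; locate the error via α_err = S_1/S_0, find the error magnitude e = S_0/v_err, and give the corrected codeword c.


S = (10, 4, 12), error at position 1, error magnitude e = 7, c = [8, 12, 3, 1, 6].

Step 1: column multipliers v_i = (∏_{j≠i}(α_i − α_j))^{−1} mod 13.
  i = 1 (α = 3): (3−5)(3−7)(3−6)(3−2) = (−2)·(−4)·(−3)·1 = −24 ≡ 2, so v_1 = 2^{−1} = 7 (mod 13).
  i = 2 (α = 5): (5−3)(5−7)(5−6)(5−2) = 2·(−2)·(−1)·3 = 12 ≡ 12, so v_2 = 12^{−1} = 12 (mod 13).
  i = 3 (α = 7): (7−3)(7−5)(7−6)(7−2) = 4·2·1·5 = 40 ≡ 1, so v_3 = 1^{−1} = 1 (mod 13).
  i = 4 (α = 6): (6−3)(6−5)(6−7)(6−2) = 3·1·(−1)·4 = −12 ≡ 1, so v_4 = 1^{−1} = 1 (mod 13).
  i = 5 (α = 2): (2−3)(2−5)(2−7)(2−6) = (−1)·(−3)·(−5)·(−4) = 60 ≡ 8, so v_5 = 8^{−1} = 5 (mod 13).
  v = [7, 12, 1, 1, 5].
Step 2: syndromes of r = [2, 12, 3, 1, 6] (all sums mod 13).
  S_0 = Σ v_i r_i = 7·2 + 12·12 + 1·3 + 1·1 + 5·6 = 192 ≡ 10.
  S_1 = Σ v_i α_i r_i = 7·3·2 + 12·5·12 + 1·7·3 + 1·6·1 + 5·2·6 = 849 ≡ 4.
  α_i^2 mod 13 = [9, 12, 10, 10, 4].
  S_2 = Σ v_i α_i^2 r_i = 7·9·2 + 12·12·12 + 1·10·3 + 1·10·1 + 5·4·6 = 2014 ≡ 12.
  S = (10, 4, 12) ≠ 0, so r is not a codeword (an error is present).
Step 3: locate the error. For a single error e at position i, S_ℓ = v_i·e·α_i^ℓ, so α_err = S_1/S_0.
  S_0^{−1} = 10^{−1} = 4 (mod 13), so α_err = 4·4 = 16 ≡ 3 = α_1. Error position i = 1.
  Consistency check: S_2/S_1 = 12·10 = 120 ≡ 3 = α_err ✓ (single-error assumption holds).
Step 4: error magnitude e = S_0/v_1 = S_0·∏_{j≠1}(α_1 − α_j) = 10·2 = 20 ≡ 7 (mod 13).
Step 5: correct position 1: c_1 = r_1 − e = 2 − 7 ≡ 8 (mod 13). Hence c = [8, 12, 3, 1, 6].
  Check: interpolating c through the α_i gives m(x) = 2 + 2·x (degree < 2) with m(α_i) = c_i for every i, so c is indeed a codeword.


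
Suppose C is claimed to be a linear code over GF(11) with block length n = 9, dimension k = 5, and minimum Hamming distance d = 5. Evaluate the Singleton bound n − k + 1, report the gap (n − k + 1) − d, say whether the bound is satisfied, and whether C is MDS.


Singleton RHS = n − k + 1 = 5, slack = 0, bound satisfied, MDS.

Singleton bound: d ≤ n − k + 1.
Here n = 9, k = 5, so n − k + 1 = 5.
Given d = 5, check d ≤ 5: YES.
Slack = (n − k + 1) − d = 0.
The code is MDS (slack = 0).
Description: the claimed parameters are [9, 5, 5]_11; such a code would be MDS (meets Singleton bound).


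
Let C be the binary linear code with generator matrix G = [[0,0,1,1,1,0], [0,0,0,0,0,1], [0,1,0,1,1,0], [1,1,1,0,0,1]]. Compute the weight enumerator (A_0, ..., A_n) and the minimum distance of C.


Weight distribution: A_0 = 1, A_1 = 2, A_2 = 2, A_3 = 4, A_4 = 5, A_5 = 2. Minimum distance d = 1.

Enumerate all 2^4 = 16 messages m ∈ F_2^4.
For each, compute codeword c = mG in F_2^6, then tally its weight.
  m = 0000 → c = 000000, weight = 0.
  m = 1000 → c = 001110, weight = 3.
  m = 0100 → c = 000001, weight = 1.
  m = 1100 → c = 001111, weight = 4.
  m = 0010 → c = 010110, weight = 3.
  m = 1010 → c = 011000, weight = 2.
  m = 0110 → c = 010111, weight = 4.
  m = 1110 → c = 011001, weight = 3.
  m = 0001 → c = 111001, weight = 4.
  m = 1001 → c = 110111, weight = 5.
  m = 0101 → c = 111000, weight = 3.
  m = 1101 → c = 110110, weight = 4.
  m = 0011 → c = 101111, weight = 5.
  m = 1011 → c = 100001, weight = 2.
  m = 0111 → c = 101110, weight = 4.
  m = 1111 → c = 100000, weight = 1.
Tally weights:
  weight 0: 1 codewords.
  weight 1: 2 codewords.
  weight 2: 2 codewords.
  weight 3: 4 codewords.
  weight 4: 5 codewords.
  weight 5: 2 codewords.
Minimum distance d = smallest w > 0 with A_w > 0 = 1.
Sanity: Σ A_w = 16 = 2^4 = 16 ✓.


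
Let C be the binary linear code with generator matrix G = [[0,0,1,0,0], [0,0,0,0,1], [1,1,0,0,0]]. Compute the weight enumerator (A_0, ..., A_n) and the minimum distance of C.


Weight distribution: A_0 = 1, A_1 = 2, A_2 = 2, A_3 = 2, A_4 = 1. Minimum distance d = 1.

Enumerate all 2^3 = 8 messages m ∈ F_2^3.
For each, compute codeword c = mG in F_2^5, then tally its weight.
  m = 000 → c = 00000, weight = 0.
  m = 100 → c = 00100, weight = 1.
  m = 010 → c = 00001, weight = 1.
  m = 110 → c = 00101, weight = 2.
  m = 001 → c = 11000, weight = 2.
  m = 101 → c = 11100, weight = 3.
  m = 011 → c = 11001, weight = 3.
  m = 111 → c = 11101, weight = 4.
Tally weights:
  weight 0: 1 codewords.
  weight 1: 2 codewords.
  weight 2: 2 codewords.
  weight 3: 2 codewords.
  weight 4: 1 codewords.
Minimum distance d = smallest w > 0 with A_w > 0 = 1.
Sanity: Σ A_w = 8 = 2^3 = 8 ✓.


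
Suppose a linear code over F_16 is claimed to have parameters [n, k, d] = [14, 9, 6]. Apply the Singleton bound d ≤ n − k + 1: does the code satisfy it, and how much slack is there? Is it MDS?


Singleton RHS = n − k + 1 = 6, slack = 0, bound satisfied, MDS.

Singleton bound: d ≤ n − k + 1.
Here n = 14, k = 9, so n − k + 1 = 6.
Given d = 6, check d ≤ 6: YES.
Slack = (n − k + 1) − d = 0.
The code is MDS (slack = 0).
Description: the claimed parameters are [14, 9, 6]_16; such a code would be MDS (meets Singleton bound).
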